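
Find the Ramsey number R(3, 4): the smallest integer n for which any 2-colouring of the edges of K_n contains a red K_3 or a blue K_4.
R(3, 4) = 9

Lower bound: an explicit 2-colouring of K_{8} (typically a Paley-type or other structured construction) avoids a red K_3 and a blue K_4, showing R(3, 4) > 8.
Upper bound: the Erdős–Szekeres recurrence R(r, t') ≤ R(r−1, t') + R(r, t'−1) (with the −1 refinement when both summands are even) yields R(3, 4) ≤ 9.
Hence R(3, 4) = 9.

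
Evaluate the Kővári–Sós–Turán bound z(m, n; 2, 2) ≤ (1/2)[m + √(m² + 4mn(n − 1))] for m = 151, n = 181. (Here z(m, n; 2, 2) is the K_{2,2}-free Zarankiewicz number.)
z(151, 181; 2, 2) ≤ (1/2)[151 + √(151² + 4·151·181·180)] = (1/2)[151 + √19701121] = 2294.7972

Kővári–Sós–Turán: let r_1, ..., r_151 be the row sums and z = Σ r_i the total number of 1s. Each pair of columns can share at most one row with both entries 1 (else a 2×2 all-ones block appears), so Σ_i C(r_i, 2) ≤ C(181, 2) = 16290. By convexity Σ_i C(r_i, 2) ≥ 151·C(z/151, 2) = z(z − 151)/(2·151), giving z² − 151z − 151·181·180 ≤ 0 and hence z ≤ (1/2)[151 + √(22801 + 4·4919580)] = (1/2)[151 + √19701121] ≈ (1/2)(151 + 4438.5945) = 2294.7972.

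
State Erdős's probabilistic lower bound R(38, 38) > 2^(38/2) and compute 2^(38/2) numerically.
2^(38/2) = 524288; so R(38, 38) > 524288

Colour each edge of K_n uniformly at random with red/blue. The expected number of monochromatic K_38 is C(n, 38) · 2 · 2^(−C(38,2)). If C(n, 38) · 2^(1 − C(38,2)) < 1, then with positive probability no monochromatic K_38 exists, so R(38, 38) > n. The standard estimate C(n, 38) ≤ n^38/38! shows this inequality holds whenever n ≤ 2^(38/2) (since 38! · 2^(C(38,2) − 1) > 2^(38^2/2) ≥ n^38). Hence R(38, 38) > 2^(38/2) = 524288.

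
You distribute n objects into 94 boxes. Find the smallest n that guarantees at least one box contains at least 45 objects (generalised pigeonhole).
n = (45 − 1)·94 + 1 = 4137

By the generalised pigeonhole principle, to guarantee some box contains ≥ r objects we need more than (r − 1) · k objects total. Threshold: n = (r − 1) · k + 1. With r = 45 and k = 94: n = 44 · 94 + 1 = 4136 + 1 = 4137. For n = 4136 = 44 · 94, we can put exactly 44 objects in every box, avoiding 45 in any single one — so 4137 is tight.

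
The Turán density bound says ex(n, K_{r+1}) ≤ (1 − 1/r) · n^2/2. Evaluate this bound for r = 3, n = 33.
Turán density bound = (2/3) · 33^2/2 = 363

Turán's theorem: ex(n, K_{r+1}) is achieved by the complete r-partite Turán graph T(n, r) with parts as balanced as possible, and is at most (1 − 1/r) · n^2/2. For r = 3, n = 33: the density bound is (2/3) · 1089/2 = 363. Since 3 ∣ 33, the Turán graph T(33, 3) has parts of equal size 11, and its edge count e(T(33, 3)) = 363 attains the density bound exactly.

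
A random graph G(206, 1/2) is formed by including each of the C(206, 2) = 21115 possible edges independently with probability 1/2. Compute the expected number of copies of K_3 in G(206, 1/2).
E[# K_3] = C(206, 3) · (1/2)^C(3, 2) = 1435820 / 2^3 = 358955/2 = 179477.5

For each 3-subset S of vertices (there are C(206, 3) = 1435820 such S), let X_S = 1 if S induces a K_3 (all C(3, 2) = 3 edges present). Then P(X_S = 1) = (1/2)^3 = 1/8. By linearity of expectation, E[# K_3] = C(206, 3) · (1/2)^3 = 1435820 / 8 = 358955/2 = 179477.5.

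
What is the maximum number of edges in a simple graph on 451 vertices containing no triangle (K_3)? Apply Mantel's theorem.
ex(451, K_3) = ⌊451^2/4⌋ = 50850

Mantel (1907): a triangle-free graph on n vertices has at most ⌊n^2/4⌋ edges, with equality for the complete bipartite graph K_{⌊n/2⌋, ⌈n/2⌉}. For n = 451: ⌊451^2/4⌋ = ⌊203401/4⌋ = 50850. The extremal graph is K_{225, 226}, which has 225·226 = 50850 edges.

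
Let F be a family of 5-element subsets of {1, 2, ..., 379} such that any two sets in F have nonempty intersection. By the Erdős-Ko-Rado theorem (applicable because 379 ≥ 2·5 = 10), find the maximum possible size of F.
max |F| = C(378, 4) = 837222750

The Erdős-Ko-Rado theorem states: for n ≥ 2k, an intersecting family of k-subsets of an n-element set has size at most C(n − 1, k − 1), with equality for 'star' families {A ⊆ [n] : |A| = k, i ∈ A} (fix an element i). For n = 379, k = 5: C(378, 4) = 837222750.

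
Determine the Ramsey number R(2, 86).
R(2, 86) = 86

R(2, k) = k for all k ≥ 2: in a 2-colouring of K_k, either some edge is red (a red K_2) or all edges are blue (a blue K_k). And K_{85} coloured all-blue has no blue K_86, so R(2, 86) > 85. Hence R(2, 86) = 86.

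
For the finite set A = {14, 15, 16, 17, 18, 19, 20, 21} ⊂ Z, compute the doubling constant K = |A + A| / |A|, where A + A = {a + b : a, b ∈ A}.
K = |A + A| / |A| = 15/8

Enumerate A + A = {a + b : a, b ∈ A}. With |A| = 8, there are |A|^2 = 64 ordered sum pairs; collecting distinct values, A + A = {28, 29, 30, 31, 32, 33, 34, 35, 36, 37, 38, 39, 40, 41, 42}, so |A + A| = 15. Thus K = 15/8. Here |A + A| = 2|A| − 1 = 15, the minimum possible — so K = 15/8 is minimal, which holds iff A is an arithmetic progression.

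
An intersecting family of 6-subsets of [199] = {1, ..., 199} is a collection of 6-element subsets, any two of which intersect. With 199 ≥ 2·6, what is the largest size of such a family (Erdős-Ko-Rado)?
max |F| = C(198, 5) = 2410141734

The Erdős-Ko-Rado theorem states: for n ≥ 2k, an intersecting family of k-subsets of an n-element set has size at most C(n − 1, k − 1), with equality for 'star' families {A ⊆ [n] : |A| = k, i ∈ A} (fix an element i). For n = 199, k = 6: C(198, 5) = 2410141734.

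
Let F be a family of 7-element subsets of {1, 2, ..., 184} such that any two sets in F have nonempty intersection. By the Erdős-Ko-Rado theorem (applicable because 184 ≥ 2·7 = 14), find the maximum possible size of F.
max |F| = C(183, 6) = 48019108683

Erdős-Ko-Rado (1961): when n ≥ 2k, max |F| = C(n−1, k−1). The bound is attained by the star {A : i ∈ A} for any fixed i ∈ [n]. Here C(184−1, 7−1) = C(183, 6) = 48019108683.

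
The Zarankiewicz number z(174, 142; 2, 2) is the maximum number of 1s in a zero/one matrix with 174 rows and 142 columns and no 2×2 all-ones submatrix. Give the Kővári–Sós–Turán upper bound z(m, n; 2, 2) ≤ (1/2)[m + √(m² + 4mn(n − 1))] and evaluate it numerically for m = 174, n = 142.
z(174, 142; 2, 2) ≤ (1/2)[174 + √(174² + 4·174·142·141)] = (1/2)[174 + √13965588] = 1955.528

Kővári–Sós–Turán: let r_1, ..., r_174 be the row sums and z = Σ r_i the total number of 1s. Each pair of columns can share at most one row with both entries 1 (else a 2×2 all-ones block appears), so Σ_i C(r_i, 2) ≤ C(142, 2) = 10011. By convexity Σ_i C(r_i, 2) ≥ 174·C(z/174, 2) = z(z − 174)/(2·174), giving z² − 174z − 174·142·141 ≤ 0 and hence z ≤ (1/2)[174 + √(30276 + 4·3483828)] = (1/2)[174 + √13965588] ≈ (1/2)(174 + 3737.0561) = 1955.528.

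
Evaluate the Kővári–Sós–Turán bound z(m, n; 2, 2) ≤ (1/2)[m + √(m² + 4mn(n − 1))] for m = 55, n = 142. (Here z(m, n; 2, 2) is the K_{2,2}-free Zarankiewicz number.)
z(55, 142; 2, 2) ≤ (1/2)[55 + √(55² + 4·55·142·141)] = (1/2)[55 + √4407865] = 1077.2458

Kővári–Sós–Turán: let r_1, ..., r_55 be the row sums and z = Σ r_i the total number of 1s. Each pair of columns can share at most one row with both entries 1 (else a 2×2 all-ones block appears), so Σ_i C(r_i, 2) ≤ C(142, 2) = 10011. By convexity Σ_i C(r_i, 2) ≥ 55·C(z/55, 2) = z(z − 55)/(2·55), giving z² − 55z − 55·142·141 ≤ 0 and hence z ≤ (1/2)[55 + √(3025 + 4·1101210)] = (1/2)[55 + √4407865] ≈ (1/2)(55 + 2099.4916) = 1077.2458.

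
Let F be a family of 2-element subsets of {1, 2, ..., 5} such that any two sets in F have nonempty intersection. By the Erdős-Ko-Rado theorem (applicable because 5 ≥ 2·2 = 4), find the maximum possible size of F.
max |F| = C(4, 1) = 4

The Erdős-Ko-Rado theorem states: for n ≥ 2k, an intersecting family of k-subsets of an n-element set has size at most C(n − 1, k − 1), with equality for 'star' families {A ⊆ [n] : |A| = k, i ∈ A} (fix an element i). For n = 5, k = 2: C(4, 1) = 4.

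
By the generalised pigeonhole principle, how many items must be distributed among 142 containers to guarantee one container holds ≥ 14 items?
n = (14 − 1)·142 + 1 = 1847

By the generalised pigeonhole principle, to guarantee some box contains ≥ r objects we need more than (r − 1) · k objects total. Threshold: n = (r − 1) · k + 1. With r = 14 and k = 142: n = 13 · 142 + 1 = 1846 + 1 = 1847. For n = 1846 = 13 · 142, we can put exactly 13 objects in every box, avoiding 14 in any single one — so 1847 is tight.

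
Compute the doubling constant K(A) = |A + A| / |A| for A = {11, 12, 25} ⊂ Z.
K = |A + A| / |A| = 6/3 = 2

Enumerate A + A = {a + b : a, b ∈ A}. With |A| = 3, there are |A|^2 = 9 ordered sum pairs; collecting distinct values, A + A = {22, 23, 24, 36, 37, 50}, so |A + A| = 6. Thus K = 6/3 = 2. For comparison, the minimum possible |A + A| over all 3-element sets is 2·3 − 1 = 5 (so min K = 5/3), attained only by arithmetic progressions.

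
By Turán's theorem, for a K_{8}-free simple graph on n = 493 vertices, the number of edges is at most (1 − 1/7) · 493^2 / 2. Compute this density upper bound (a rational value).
Turán density bound = (6/7) · 493^2/2 = 729147/7 ≈ 104163.8571

Turán's theorem: ex(n, K_{r+1}) is achieved by the complete r-partite Turán graph T(n, r) with parts as balanced as possible, and is at most (1 − 1/r) · n^2/2. For r = 7, n = 493: the density bound is (6/7) · 243049/2 = 729147/7 ≈ 104163.8571. The integer-valued extremum is e(T(493, 7)) = 104163, which is strictly less than the density bound 729147/7 since 7 ∤ 493 (the parts of T(493, 7) cannot all be equal).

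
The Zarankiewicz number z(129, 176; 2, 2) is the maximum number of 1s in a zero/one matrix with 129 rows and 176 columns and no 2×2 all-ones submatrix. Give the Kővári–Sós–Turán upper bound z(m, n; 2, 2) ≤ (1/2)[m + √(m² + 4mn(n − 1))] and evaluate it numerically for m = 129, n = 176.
z(129, 176; 2, 2) ≤ (1/2)[129 + √(129² + 4·129·176·175)] = (1/2)[129 + √15909441] = 2058.832

Kővári–Sós–Turán: let r_1, ..., r_129 be the row sums and z = Σ r_i the total number of 1s. Each pair of columns can share at most one row with both entries 1 (else a 2×2 all-ones block appears), so Σ_i C(r_i, 2) ≤ C(176, 2) = 15400. By convexity Σ_i C(r_i, 2) ≥ 129·C(z/129, 2) = z(z − 129)/(2·129), giving z² − 129z − 129·176·175 ≤ 0 and hence z ≤ (1/2)[129 + √(16641 + 4·3973200)] = (1/2)[129 + √15909441] ≈ (1/2)(129 + 3988.6641) = 2058.832.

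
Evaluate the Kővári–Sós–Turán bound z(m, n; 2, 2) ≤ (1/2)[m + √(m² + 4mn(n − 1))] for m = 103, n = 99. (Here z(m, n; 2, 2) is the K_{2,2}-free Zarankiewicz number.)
z(103, 99; 2, 2) ≤ (1/2)[103 + √(103² + 4·103·99·98)] = (1/2)[103 + √4007833] = 1052.4786

Kővári–Sós–Turán: let r_1, ..., r_103 be the row sums and z = Σ r_i the total number of 1s. Each pair of columns can share at most one row with both entries 1 (else a 2×2 all-ones block appears), so Σ_i C(r_i, 2) ≤ C(99, 2) = 4851. By convexity Σ_i C(r_i, 2) ≥ 103·C(z/103, 2) = z(z − 103)/(2·103), giving z² − 103z − 103·99·98 ≤ 0 and hence z ≤ (1/2)[103 + √(10609 + 4·999306)] = (1/2)[103 + √4007833] ≈ (1/2)(103 + 2001.9573) = 1052.4786.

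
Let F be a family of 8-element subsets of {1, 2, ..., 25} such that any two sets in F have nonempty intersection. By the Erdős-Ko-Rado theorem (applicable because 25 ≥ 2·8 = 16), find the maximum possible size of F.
max |F| = C(24, 7) = 346104

Erdős-Ko-Rado (1961): when n ≥ 2k, max |F| = C(n−1, k−1). The bound is attained by the star {A : i ∈ A} for any fixed i ∈ [n]. Here C(25−1, 8−1) = C(24, 7) = 346104.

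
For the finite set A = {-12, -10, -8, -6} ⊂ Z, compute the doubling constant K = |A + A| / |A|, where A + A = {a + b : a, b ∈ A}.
K = |A + A| / |A| = 7/4

Enumerate A + A = {a + b : a, b ∈ A}. With |A| = 4, there are |A|^2 = 16 ordered sum pairs; collecting distinct values, A + A = {-24, -22, -20, -18, -16, -14, -12}, so |A + A| = 7. Thus K = 7/4. Here |A + A| = 2|A| − 1 = 7, the minimum possible — so K = 7/4 is minimal, which holds iff A is an arithmetic progression.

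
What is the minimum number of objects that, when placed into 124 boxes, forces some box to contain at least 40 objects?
n = (40 − 1)·124 + 1 = 4837

By the generalised pigeonhole principle, to guarantee some box contains ≥ r objects we need more than (r − 1) · k objects total. Threshold: n = (r − 1) · k + 1. With r = 40 and k = 124: n = 39 · 124 + 1 = 4836 + 1 = 4837. For n = 4836 = 39 · 124, we can put exactly 39 objects in every box, avoiding 40 in any single one — so 4837 is tight.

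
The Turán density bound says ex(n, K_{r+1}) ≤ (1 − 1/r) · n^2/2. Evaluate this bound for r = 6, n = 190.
Turán density bound = (5/6) · 190^2/2 = 45125/3 ≈ 15041.6667

Turán's theorem: ex(n, K_{r+1}) is achieved by the complete r-partite Turán graph T(n, r) with parts as balanced as possible, and is at most (1 − 1/r) · n^2/2. For r = 6, n = 190: the density bound is (5/6) · 36100/2 = 45125/3 ≈ 15041.6667. The integer-valued extremum is e(T(190, 6)) = 15041, which is strictly less than the density bound 45125/3 since 6 ∤ 190 (the parts of T(190, 6) cannot all be equal).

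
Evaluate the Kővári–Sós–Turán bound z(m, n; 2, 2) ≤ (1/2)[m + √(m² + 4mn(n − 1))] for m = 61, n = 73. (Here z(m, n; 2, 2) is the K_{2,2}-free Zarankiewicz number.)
z(61, 73; 2, 2) ≤ (1/2)[61 + √(61² + 4·61·73·72)] = (1/2)[61 + √1286185] = 597.5505

Kővári–Sós–Turán: let r_1, ..., r_61 be the row sums and z = Σ r_i the total number of 1s. Each pair of columns can share at most one row with both entries 1 (else a 2×2 all-ones block appears), so Σ_i C(r_i, 2) ≤ C(73, 2) = 2628. By convexity Σ_i C(r_i, 2) ≥ 61·C(z/61, 2) = z(z − 61)/(2·61), giving z² − 61z − 61·73·72 ≤ 0 and hence z ≤ (1/2)[61 + √(3721 + 4·320616)] = (1/2)[61 + √1286185] ≈ (1/2)(61 + 1134.101) = 597.5505.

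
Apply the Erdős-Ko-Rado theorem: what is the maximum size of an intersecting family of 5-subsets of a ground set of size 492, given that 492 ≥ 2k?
max |F| = C(491, 4) = 2392186370

The Erdős-Ko-Rado theorem states: for n ≥ 2k, an intersecting family of k-subsets of an n-element set has size at most C(n − 1, k − 1), with equality for 'star' families {A ⊆ [n] : |A| = k, i ∈ A} (fix an element i). For n = 492, k = 5: C(491, 4) = 2392186370.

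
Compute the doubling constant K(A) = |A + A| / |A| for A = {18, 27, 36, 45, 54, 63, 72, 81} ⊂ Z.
K = |A + A| / |A| = 15/8

Enumerate A + A = {a + b : a, b ∈ A}. With |A| = 8, there are |A|^2 = 64 ordered sum pairs; collecting distinct values, A + A = {36, 45, 54, 63, 72, 81, 90, 99, 108, 117, 126, 135, 144, 153, 162}, so |A + A| = 15. Thus K = 15/8. Here |A + A| = 2|A| − 1 = 15, the minimum possible — so K = 15/8 is minimal, which holds iff A is an arithmetic progression.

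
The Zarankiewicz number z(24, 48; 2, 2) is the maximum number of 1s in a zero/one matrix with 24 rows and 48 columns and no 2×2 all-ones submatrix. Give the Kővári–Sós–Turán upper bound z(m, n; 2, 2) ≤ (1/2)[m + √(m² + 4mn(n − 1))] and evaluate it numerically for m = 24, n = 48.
z(24, 48; 2, 2) ≤ (1/2)[24 + √(24² + 4·24·48·47)] = (1/2)[24 + √217152] = 244.9979

Kővári–Sós–Turán: let r_1, ..., r_24 be the row sums and z = Σ r_i the total number of 1s. Each pair of columns can share at most one row with both entries 1 (else a 2×2 all-ones block appears), so Σ_i C(r_i, 2) ≤ C(48, 2) = 1128. By convexity Σ_i C(r_i, 2) ≥ 24·C(z/24, 2) = z(z − 24)/(2·24), giving z² − 24z − 24·48·47 ≤ 0 and hence z ≤ (1/2)[24 + √(576 + 4·54144)] = (1/2)[24 + √217152] ≈ (1/2)(24 + 465.9957) = 244.9979.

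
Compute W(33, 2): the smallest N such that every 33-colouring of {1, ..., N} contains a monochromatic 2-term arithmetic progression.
W(33, 2) = 33 + 1 = 34

A 2-term AP is any pair of integers, so a monochromatic 2-AP exists iff some colour is used at least twice. With 33 colours, the colouring i ↦ i on {1, ..., 33} uses each colour once, avoiding any monochromatic pair, so W(33, 2) > 33. For {1, ..., 34}, pigeonhole forces two integers of the same colour, which form a monochromatic 2-AP. Hence W(33, 2) = 34.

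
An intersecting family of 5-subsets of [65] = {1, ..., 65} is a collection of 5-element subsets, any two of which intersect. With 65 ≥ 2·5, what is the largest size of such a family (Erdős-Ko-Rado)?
max |F| = C(64, 4) = 635376

Erdős-Ko-Rado (1961): when n ≥ 2k, max |F| = C(n−1, k−1). The bound is attained by the star {A : i ∈ A} for any fixed i ∈ [n]. Here C(65−1, 5−1) = C(64, 4) = 635376.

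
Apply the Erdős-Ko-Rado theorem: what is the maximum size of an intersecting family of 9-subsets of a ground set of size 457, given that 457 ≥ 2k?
max |F| = C(456, 8) = 43589672113984425

The Erdős-Ko-Rado theorem states: for n ≥ 2k, an intersecting family of k-subsets of an n-element set has size at most C(n − 1, k − 1), with equality for 'star' families {A ⊆ [n] : |A| = k, i ∈ A} (fix an element i). For n = 457, k = 9: C(456, 8) = 43589672113984425.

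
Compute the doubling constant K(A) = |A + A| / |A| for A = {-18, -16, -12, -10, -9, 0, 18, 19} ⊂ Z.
K = |A + A| / |A| = 32/8 = 4

Enumerate A + A = {a + b : a, b ∈ A}. With |A| = 8, there are |A|^2 = 64 ordered sum pairs; collecting distinct values, A + A = {-36, -34, -32, -30, -28, -27, -26, -25, -24, -22, -21, -20, -19, -18, -16, -12, -10, -9, 0, 1, 2, 3, 6, 7, 8, 9, 10, 18, 19, 36, 37, 38}, so |A + A| = 32. Thus K = 32/8 = 4. For comparison, the minimum possible |A + A| over all 8-element sets is 2·8 − 1 = 15 (so min K = 15/8), attained only by arithmetic progressions.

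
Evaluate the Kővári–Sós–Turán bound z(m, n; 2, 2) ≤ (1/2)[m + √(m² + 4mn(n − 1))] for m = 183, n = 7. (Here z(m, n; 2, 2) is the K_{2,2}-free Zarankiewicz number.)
z(183, 7; 2, 2) ≤ (1/2)[183 + √(183² + 4·183·7·6)] = (1/2)[183 + √64233] = 218.2212

Kővári–Sós–Turán: let r_1, ..., r_183 be the row sums and z = Σ r_i the total number of 1s. Each pair of columns can share at most one row with both entries 1 (else a 2×2 all-ones block appears), so Σ_i C(r_i, 2) ≤ C(7, 2) = 21. By convexity Σ_i C(r_i, 2) ≥ 183·C(z/183, 2) = z(z − 183)/(2·183), giving z² − 183z − 183·7·6 ≤ 0 and hence z ≤ (1/2)[183 + √(33489 + 4·7686)] = (1/2)[183 + √64233] ≈ (1/2)(183 + 253.4423) = 218.2212.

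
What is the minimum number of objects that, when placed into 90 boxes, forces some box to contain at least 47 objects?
n = (47 − 1)·90 + 1 = 4141

By the generalised pigeonhole principle, to guarantee some box contains ≥ r objects we need more than (r − 1) · k objects total. Threshold: n = (r − 1) · k + 1. With r = 47 and k = 90: n = 46 · 90 + 1 = 4140 + 1 = 4141. For n = 4140 = 46 · 90, we can put exactly 46 objects in every box, avoiding 47 in any single one — so 4141 is tight.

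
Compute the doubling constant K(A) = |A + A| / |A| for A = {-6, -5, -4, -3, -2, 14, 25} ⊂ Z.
K = |A + A| / |A| = 22/7

Enumerate A + A = {a + b : a, b ∈ A}. With |A| = 7, there are |A|^2 = 49 ordered sum pairs; collecting distinct values, A + A = {-12, -11, -10, -9, -8, -7, -6, -5, -4, 8, 9, 10, 11, 12, 19, 20, 21, 22, 23, 28, 39, 50}, so |A + A| = 22. Thus K = 22/7. For comparison, the minimum possible |A + A| over all 7-element sets is 2·7 − 1 = 13 (so min K = 13/7), attained only by arithmetic progressions.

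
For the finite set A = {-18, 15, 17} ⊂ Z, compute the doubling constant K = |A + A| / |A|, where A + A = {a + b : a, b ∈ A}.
K = |A + A| / |A| = 6/3 = 2

Enumerate A + A = {a + b : a, b ∈ A}. With |A| = 3, there are |A|^2 = 9 ordered sum pairs; collecting distinct values, A + A = {-36, -3, -1, 30, 32, 34}, so |A + A| = 6. Thus K = 6/3 = 2. For comparison, the minimum possible |A + A| over all 3-element sets is 2·3 − 1 = 5 (so min K = 5/3), attained only by arithmetic progressions.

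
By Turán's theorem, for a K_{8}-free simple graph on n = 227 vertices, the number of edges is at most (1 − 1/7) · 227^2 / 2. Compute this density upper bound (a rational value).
Turán density bound = (6/7) · 227^2/2 = 154587/7 ≈ 22083.8571

Turán's theorem: ex(n, K_{r+1}) is achieved by the complete r-partite Turán graph T(n, r) with parts as balanced as possible, and is at most (1 − 1/r) · n^2/2. For r = 7, n = 227: the density bound is (6/7) · 51529/2 = 154587/7 ≈ 22083.8571. The integer-valued extremum is e(T(227, 7)) = 22083, which is strictly less than the density bound 154587/7 since 7 ∤ 227 (the parts of T(227, 7) cannot all be equal).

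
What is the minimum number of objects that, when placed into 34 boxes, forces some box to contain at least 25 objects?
n = (25 − 1)·34 + 1 = 817

By the generalised pigeonhole principle, to guarantee some box contains ≥ r objects we need more than (r − 1) · k objects total. Threshold: n = (r − 1) · k + 1. With r = 25 and k = 34: n = 24 · 34 + 1 = 816 + 1 = 817. For n = 816 = 24 · 34, we can put exactly 24 objects in every box, avoiding 25 in any single one — so 817 is tight.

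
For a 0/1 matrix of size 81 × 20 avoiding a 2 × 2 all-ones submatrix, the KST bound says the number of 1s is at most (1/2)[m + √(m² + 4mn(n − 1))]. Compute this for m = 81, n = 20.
z(81, 20; 2, 2) ≤ (1/2)[81 + √(81² + 4·81·20·19)] = (1/2)[81 + √129681] = 220.5562

Kővári–Sós–Turán: let r_1, ..., r_81 be the row sums and z = Σ r_i the total number of 1s. Each pair of columns can share at most one row with both entries 1 (else a 2×2 all-ones block appears), so Σ_i C(r_i, 2) ≤ C(20, 2) = 190. By convexity Σ_i C(r_i, 2) ≥ 81·C(z/81, 2) = z(z − 81)/(2·81), giving z² − 81z − 81·20·19 ≤ 0 and hence z ≤ (1/2)[81 + √(6561 + 4·30780)] = (1/2)[81 + √129681] ≈ (1/2)(81 + 360.1125) = 220.5562.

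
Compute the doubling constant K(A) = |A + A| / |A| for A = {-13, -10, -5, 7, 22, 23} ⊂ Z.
K = |A + A| / |A| = 21/6 = 7/2

Enumerate A + A = {a + b : a, b ∈ A}. With |A| = 6, there are |A|^2 = 36 ordered sum pairs; collecting distinct values, A + A = {-26, -23, -20, -18, -15, -10, -6, -3, 2, 9, 10, 12, 13, 14, 17, 18, 29, 30, 44, 45, 46}, so |A + A| = 21. Thus K = 21/6 = 7/2. For comparison, the minimum possible |A + A| over all 6-element sets is 2·6 − 1 = 11 (so min K = 11/6), attained only by arithmetic progressions.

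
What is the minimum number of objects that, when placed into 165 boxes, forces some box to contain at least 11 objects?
n = (11 − 1)·165 + 1 = 1651

By the generalised pigeonhole principle, to guarantee some box contains ≥ r objects we need more than (r − 1) · k objects total. Threshold: n = (r − 1) · k + 1. With r = 11 and k = 165: n = 10 · 165 + 1 = 1650 + 1 = 1651. For n = 1650 = 10 · 165, we can put exactly 10 objects in every box, avoiding 11 in any single one — so 1651 is tight.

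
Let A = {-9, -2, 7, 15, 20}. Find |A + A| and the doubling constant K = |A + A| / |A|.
K = |A + A| / |A| = 15/5 = 3

Enumerate A + A = {a + b : a, b ∈ A}. With |A| = 5, there are |A|^2 = 25 ordered sum pairs; collecting distinct values, A + A = {-18, -11, -4, -2, 5, 6, 11, 13, 14, 18, 22, 27, 30, 35, 40}, so |A + A| = 15. Thus K = 15/5 = 3. For comparison, the minimum possible |A + A| over all 5-element sets is 2·5 − 1 = 9 (so min K = 9/5), attained only by arithmetic progressions.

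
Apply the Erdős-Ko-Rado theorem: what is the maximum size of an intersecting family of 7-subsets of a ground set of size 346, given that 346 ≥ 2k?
max |F| = C(345, 6) = 2241808767660

The Erdős-Ko-Rado theorem states: for n ≥ 2k, an intersecting family of k-subsets of an n-element set has size at most C(n − 1, k − 1), with equality for 'star' families {A ⊆ [n] : |A| = k, i ∈ A} (fix an element i). For n = 346, k = 7: C(345, 6) = 2241808767660.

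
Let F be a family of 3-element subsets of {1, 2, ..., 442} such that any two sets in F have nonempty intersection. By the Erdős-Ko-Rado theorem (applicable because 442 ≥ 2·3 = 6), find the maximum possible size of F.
max |F| = C(441, 2) = 97020

The Erdős-Ko-Rado theorem states: for n ≥ 2k, an intersecting family of k-subsets of an n-element set has size at most C(n − 1, k − 1), with equality for 'star' families {A ⊆ [n] : |A| = k, i ∈ A} (fix an element i). For n = 442, k = 3: C(441, 2) = 97020.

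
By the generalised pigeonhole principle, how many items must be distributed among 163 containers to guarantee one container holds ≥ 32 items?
n = (32 − 1)·163 + 1 = 5054

By the generalised pigeonhole principle, to guarantee some box contains ≥ r objects we need more than (r − 1) · k objects total. Threshold: n = (r − 1) · k + 1. With r = 32 and k = 163: n = 31 · 163 + 1 = 5053 + 1 = 5054. For n = 5053 = 31 · 163, we can put exactly 31 objects in every box, avoiding 32 in any single one — so 5054 is tight.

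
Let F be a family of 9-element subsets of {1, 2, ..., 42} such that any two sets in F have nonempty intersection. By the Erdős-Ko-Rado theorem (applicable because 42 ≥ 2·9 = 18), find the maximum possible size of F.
max |F| = C(41, 8) = 95548245

The Erdős-Ko-Rado theorem states: for n ≥ 2k, an intersecting family of k-subsets of an n-element set has size at most C(n − 1, k − 1), with equality for 'star' families {A ⊆ [n] : |A| = k, i ∈ A} (fix an element i). For n = 42, k = 9: C(41, 8) = 95548245.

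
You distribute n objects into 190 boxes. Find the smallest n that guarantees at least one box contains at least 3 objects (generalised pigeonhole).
n = (3 − 1)·190 + 1 = 381

By the generalised pigeonhole principle, to guarantee some box contains ≥ r objects we need more than (r − 1) · k objects total. Threshold: n = (r − 1) · k + 1. With r = 3 and k = 190: n = 2 · 190 + 1 = 380 + 1 = 381. For n = 380 = 2 · 190, we can put exactly 2 objects in every box, avoiding 3 in any single one — so 381 is tight.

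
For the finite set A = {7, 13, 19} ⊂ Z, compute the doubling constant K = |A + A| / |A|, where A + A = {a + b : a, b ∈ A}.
K = |A + A| / |A| = 5/3

Enumerate A + A = {a + b : a, b ∈ A}. With |A| = 3, there are |A|^2 = 9 ordered sum pairs; collecting distinct values, A + A = {14, 20, 26, 32, 38}, so |A + A| = 5. Thus K = 5/3. Here |A + A| = 2|A| − 1 = 5, the minimum possible — so K = 5/3 is minimal, which holds iff A is an arithmetic progression.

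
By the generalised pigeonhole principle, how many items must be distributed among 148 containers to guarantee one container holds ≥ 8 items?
n = (8 − 1)·148 + 1 = 1037

By the generalised pigeonhole principle, to guarantee some box contains ≥ r objects we need more than (r − 1) · k objects total. Threshold: n = (r − 1) · k + 1. With r = 8 and k = 148: n = 7 · 148 + 1 = 1036 + 1 = 1037. For n = 1036 = 7 · 148, we can put exactly 7 objects in every box, avoiding 8 in any single one — so 1037 is tight.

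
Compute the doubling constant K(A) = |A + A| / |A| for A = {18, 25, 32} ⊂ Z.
K = |A + A| / |A| = 5/3

Enumerate A + A = {a + b : a, b ∈ A}. With |A| = 3, there are |A|^2 = 9 ordered sum pairs; collecting distinct values, A + A = {36, 43, 50, 57, 64}, so |A + A| = 5. Thus K = 5/3. Here |A + A| = 2|A| − 1 = 5, the minimum possible — so K = 5/3 is minimal, which holds iff A is an arithmetic progression.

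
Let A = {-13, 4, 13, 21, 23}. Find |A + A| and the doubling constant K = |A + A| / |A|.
K = |A + A| / |A| = 14/5

Enumerate A + A = {a + b : a, b ∈ A}. With |A| = 5, there are |A|^2 = 25 ordered sum pairs; collecting distinct values, A + A = {-26, -9, 0, 8, 10, 17, 25, 26, 27, 34, 36, 42, 44, 46}, so |A + A| = 14. Thus K = 14/5. For comparison, the minimum possible |A + A| over all 5-element sets is 2·5 − 1 = 9 (so min K = 9/5), attained only by arithmetic progressions.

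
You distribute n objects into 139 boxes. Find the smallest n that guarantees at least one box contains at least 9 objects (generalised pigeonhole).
n = (9 − 1)·139 + 1 = 1113

By the generalised pigeonhole principle, to guarantee some box contains ≥ r objects we need more than (r − 1) · k objects total. Threshold: n = (r − 1) · k + 1. With r = 9 and k = 139: n = 8 · 139 + 1 = 1112 + 1 = 1113. For n = 1112 = 8 · 139, we can put exactly 8 objects in every box, avoiding 9 in any single one — so 1113 is tight.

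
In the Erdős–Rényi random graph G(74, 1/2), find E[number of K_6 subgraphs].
E[# K_6] = C(74, 6) · (1/2)^C(6, 2) = 185250786 / 2^15 = 92625393/16384 ≈ 5653.405334

For each 6-subset S of vertices (there are C(74, 6) = 185250786 such S), let X_S = 1 if S induces a K_6 (all C(6, 2) = 15 edges present). Then P(X_S = 1) = (1/2)^15 = 1/32768. By linearity of expectation, E[# K_6] = C(74, 6) · (1/2)^15 = 185250786 / 32768 = 92625393/16384 ≈ 5653.405334.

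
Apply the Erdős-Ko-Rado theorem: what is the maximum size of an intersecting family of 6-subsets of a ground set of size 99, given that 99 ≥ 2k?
max |F| = C(98, 5) = 67910864

The Erdős-Ko-Rado theorem states: for n ≥ 2k, an intersecting family of k-subsets of an n-element set has size at most C(n − 1, k − 1), with equality for 'star' families {A ⊆ [n] : |A| = k, i ∈ A} (fix an element i). For n = 99, k = 6: C(98, 5) = 67910864.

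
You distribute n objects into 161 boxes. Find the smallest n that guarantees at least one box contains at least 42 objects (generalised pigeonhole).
n = (42 − 1)·161 + 1 = 6602

By the generalised pigeonhole principle, to guarantee some box contains ≥ r objects we need more than (r − 1) · k objects total. Threshold: n = (r − 1) · k + 1. With r = 42 and k = 161: n = 41 · 161 + 1 = 6601 + 1 = 6602. For n = 6601 = 41 · 161, we can put exactly 41 objects in every box, avoiding 42 in any single one — so 6602 is tight.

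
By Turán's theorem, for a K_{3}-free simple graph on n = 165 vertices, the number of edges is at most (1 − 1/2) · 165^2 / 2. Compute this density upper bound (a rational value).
Turán density bound = (1/2) · 165^2/2 = 27225/4 ≈ 6806.25

Turán's theorem: ex(n, K_{r+1}) is achieved by the complete r-partite Turán graph T(n, r) with parts as balanced as possible, and is at most (1 − 1/r) · n^2/2. For r = 2, n = 165: the density bound is (1/2) · 27225/2 = 27225/4 ≈ 6806.25. The integer-valued extremum is e(T(165, 2)) = 6806, which is strictly less than the density bound 27225/4 since 2 ∤ 165 (the parts of T(165, 2) cannot all be equal).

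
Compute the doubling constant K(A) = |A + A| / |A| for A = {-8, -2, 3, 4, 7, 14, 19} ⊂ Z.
K = |A + A| / |A| = 24/7

Enumerate A + A = {a + b : a, b ∈ A}. With |A| = 7, there are |A|^2 = 49 ordered sum pairs; collecting distinct values, A + A = {-16, -10, -5, -4, -1, 1, 2, 5, 6, 7, 8, 10, 11, 12, 14, 17, 18, 21, 22, 23, 26, 28, 33, 38}, so |A + A| = 24. Thus K = 24/7. For comparison, the minimum possible |A + A| over all 7-element sets is 2·7 − 1 = 13 (so min K = 13/7), attained only by arithmetic progressions.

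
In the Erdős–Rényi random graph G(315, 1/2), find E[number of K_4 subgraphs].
E[# K_4] = C(315, 4) · (1/2)^C(4, 2) = 402464790 / 2^6 = 201232395/32 = 6288512.34375

For each 4-subset S of vertices (there are C(315, 4) = 402464790 such S), let X_S = 1 if S induces a K_4 (all C(4, 2) = 6 edges present). Then P(X_S = 1) = (1/2)^6 = 1/64. By linearity of expectation, E[# K_4] = C(315, 4) · (1/2)^6 = 402464790 / 64 = 201232395/32 = 6288512.34375.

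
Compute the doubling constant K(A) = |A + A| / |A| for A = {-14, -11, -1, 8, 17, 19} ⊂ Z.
K = |A + A| / |A| = 20/6 = 10/3

Enumerate A + A = {a + b : a, b ∈ A}. With |A| = 6, there are |A|^2 = 36 ordered sum pairs; collecting distinct values, A + A = {-28, -25, -22, -15, -12, -6, -3, -2, 3, 5, 6, 7, 8, 16, 18, 25, 27, 34, 36, 38}, so |A + A| = 20. Thus K = 20/6 = 10/3. For comparison, the minimum possible |A + A| over all 6-element sets is 2·6 − 1 = 11 (so min K = 11/6), attained only by arithmetic progressions.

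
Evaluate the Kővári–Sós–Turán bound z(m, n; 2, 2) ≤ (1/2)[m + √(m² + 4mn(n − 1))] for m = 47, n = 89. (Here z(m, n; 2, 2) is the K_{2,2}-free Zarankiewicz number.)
z(47, 89; 2, 2) ≤ (1/2)[47 + √(47² + 4·47·89·88)] = (1/2)[47 + √1474625] = 630.6707

Kővári–Sós–Turán: let r_1, ..., r_47 be the row sums and z = Σ r_i the total number of 1s. Each pair of columns can share at most one row with both entries 1 (else a 2×2 all-ones block appears), so Σ_i C(r_i, 2) ≤ C(89, 2) = 3916. By convexity Σ_i C(r_i, 2) ≥ 47·C(z/47, 2) = z(z − 47)/(2·47), giving z² − 47z − 47·89·88 ≤ 0 and hence z ≤ (1/2)[47 + √(2209 + 4·368104)] = (1/2)[47 + √1474625] ≈ (1/2)(47 + 1214.3414) = 630.6707.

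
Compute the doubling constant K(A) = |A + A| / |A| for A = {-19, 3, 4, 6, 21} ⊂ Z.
K = |A + A| / |A| = 15/5 = 3

Enumerate A + A = {a + b : a, b ∈ A}. With |A| = 5, there are |A|^2 = 25 ordered sum pairs; collecting distinct values, A + A = {-38, -16, -15, -13, 2, 6, 7, 8, 9, 10, 12, 24, 25, 27, 42}, so |A + A| = 15. Thus K = 15/5 = 3. For comparison, the minimum possible |A + A| over all 5-element sets is 2·5 − 1 = 9 (so min K = 9/5), attained only by arithmetic progressions.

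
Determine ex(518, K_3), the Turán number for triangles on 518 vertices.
ex(518, K_3) = ⌊518^2/4⌋ = 67081

Mantel (1907): a triangle-free graph on n vertices has at most ⌊n^2/4⌋ edges, with equality for the complete bipartite graph K_{⌊n/2⌋, ⌈n/2⌉}. For n = 518: ⌊518^2/4⌋ = ⌊268324/4⌋ = 67081. The extremal graph is K_{259, 259}, which has 259·259 = 67081 edges.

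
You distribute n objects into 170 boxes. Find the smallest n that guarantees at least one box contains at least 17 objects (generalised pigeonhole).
n = (17 − 1)·170 + 1 = 2721

By the generalised pigeonhole principle, to guarantee some box contains ≥ r objects we need more than (r − 1) · k objects total. Threshold: n = (r − 1) · k + 1. With r = 17 and k = 170: n = 16 · 170 + 1 = 2720 + 1 = 2721. For n = 2720 = 16 · 170, we can put exactly 16 objects in every box, avoiding 17 in any single one — so 2721 is tight.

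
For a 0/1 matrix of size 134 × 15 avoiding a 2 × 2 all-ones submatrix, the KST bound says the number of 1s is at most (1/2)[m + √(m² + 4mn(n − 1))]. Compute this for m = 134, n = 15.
z(134, 15; 2, 2) ≤ (1/2)[134 + √(134² + 4·134·15·14)] = (1/2)[134 + √130516] = 247.635

Kővári–Sós–Turán: let r_1, ..., r_134 be the row sums and z = Σ r_i the total number of 1s. Each pair of columns can share at most one row with both entries 1 (else a 2×2 all-ones block appears), so Σ_i C(r_i, 2) ≤ C(15, 2) = 105. By convexity Σ_i C(r_i, 2) ≥ 134·C(z/134, 2) = z(z − 134)/(2·134), giving z² − 134z − 134·15·14 ≤ 0 and hence z ≤ (1/2)[134 + √(17956 + 4·28140)] = (1/2)[134 + √130516] ≈ (1/2)(134 + 361.27) = 247.635.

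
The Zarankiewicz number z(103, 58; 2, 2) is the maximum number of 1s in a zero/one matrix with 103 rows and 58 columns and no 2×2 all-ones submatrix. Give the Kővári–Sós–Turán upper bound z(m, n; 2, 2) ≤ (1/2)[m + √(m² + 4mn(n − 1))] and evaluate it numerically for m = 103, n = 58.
z(103, 58; 2, 2) ≤ (1/2)[103 + √(103² + 4·103·58·57)] = (1/2)[103 + √1372681] = 637.3073

Kővári–Sós–Turán: let r_1, ..., r_103 be the row sums and z = Σ r_i the total number of 1s. Each pair of columns can share at most one row with both entries 1 (else a 2×2 all-ones block appears), so Σ_i C(r_i, 2) ≤ C(58, 2) = 1653. By convexity Σ_i C(r_i, 2) ≥ 103·C(z/103, 2) = z(z − 103)/(2·103), giving z² − 103z − 103·58·57 ≤ 0 and hence z ≤ (1/2)[103 + √(10609 + 4·340518)] = (1/2)[103 + √1372681] ≈ (1/2)(103 + 1171.6147) = 637.3073.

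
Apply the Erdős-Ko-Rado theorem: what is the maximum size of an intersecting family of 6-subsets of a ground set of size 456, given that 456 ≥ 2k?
max |F| = C(455, 5) = 158964146341

The Erdős-Ko-Rado theorem states: for n ≥ 2k, an intersecting family of k-subsets of an n-element set has size at most C(n − 1, k − 1), with equality for 'star' families {A ⊆ [n] : |A| = k, i ∈ A} (fix an element i). For n = 456, k = 6: C(455, 5) = 158964146341.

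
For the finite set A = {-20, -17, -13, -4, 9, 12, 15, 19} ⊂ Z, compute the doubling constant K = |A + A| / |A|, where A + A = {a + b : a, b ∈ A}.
K = |A + A| / |A| = 30/8 = 15/4

Enumerate A + A = {a + b : a, b ∈ A}. With |A| = 8, there are |A|^2 = 64 ordered sum pairs; collecting distinct values, A + A = {-40, -37, -34, -33, -30, -26, -24, -21, -17, -11, -8, -5, -4, -2, -1, 2, 5, 6, 8, 11, 15, 18, 21, 24, 27, 28, 30, 31, 34, 38}, so |A + A| = 30. Thus K = 30/8 = 15/4. For comparison, the minimum possible |A + A| over all 8-element sets is 2·8 − 1 = 15 (so min K = 15/8), attained only by arithmetic progressions.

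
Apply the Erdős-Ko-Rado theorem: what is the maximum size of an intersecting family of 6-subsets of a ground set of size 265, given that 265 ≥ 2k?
max |F| = C(264, 5) = 10287114552

The Erdős-Ko-Rado theorem states: for n ≥ 2k, an intersecting family of k-subsets of an n-element set has size at most C(n − 1, k − 1), with equality for 'star' families {A ⊆ [n] : |A| = k, i ∈ A} (fix an element i). For n = 265, k = 6: C(264, 5) = 10287114552.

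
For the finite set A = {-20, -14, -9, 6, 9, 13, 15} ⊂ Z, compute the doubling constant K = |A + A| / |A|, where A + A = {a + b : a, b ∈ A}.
K = |A + A| / |A| = 27/7

Enumerate A + A = {a + b : a, b ∈ A}. With |A| = 7, there are |A|^2 = 49 ordered sum pairs; collecting distinct values, A + A = {-40, -34, -29, -28, -23, -18, -14, -11, -8, -7, -5, -3, -1, 0, 1, 4, 6, 12, 15, 18, 19, 21, 22, 24, 26, 28, 30}, so |A + A| = 27. Thus K = 27/7. For comparison, the minimum possible |A + A| over all 7-element sets is 2·7 − 1 = 13 (so min K = 13/7), attained only by arithmetic progressions.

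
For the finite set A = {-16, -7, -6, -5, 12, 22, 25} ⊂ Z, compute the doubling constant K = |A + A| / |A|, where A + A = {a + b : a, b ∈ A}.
K = |A + A| / |A| = 26/7

Enumerate A + A = {a + b : a, b ∈ A}. With |A| = 7, there are |A|^2 = 49 ordered sum pairs; collecting distinct values, A + A = {-32, -23, -22, -21, -14, -13, -12, -11, -10, -4, 5, 6, 7, 9, 15, 16, 17, 18, 19, 20, 24, 34, 37, 44, 47, 50}, so |A + A| = 26. Thus K = 26/7. For comparison, the minimum possible |A + A| over all 7-element sets is 2·7 − 1 = 13 (so min K = 13/7), attained only by arithmetic progressions.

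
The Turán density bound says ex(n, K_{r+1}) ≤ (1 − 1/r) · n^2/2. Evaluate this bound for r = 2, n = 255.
Turán density bound = (1/2) · 255^2/2 = 65025/4 ≈ 16256.25

Turán's theorem: ex(n, K_{r+1}) is achieved by the complete r-partite Turán graph T(n, r) with parts as balanced as possible, and is at most (1 − 1/r) · n^2/2. For r = 2, n = 255: the density bound is (1/2) · 65025/2 = 65025/4 ≈ 16256.25. The integer-valued extremum is e(T(255, 2)) = 16256, which is strictly less than the density bound 65025/4 since 2 ∤ 255 (the parts of T(255, 2) cannot all be equal).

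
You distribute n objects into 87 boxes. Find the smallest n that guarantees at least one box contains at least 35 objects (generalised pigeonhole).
n = (35 − 1)·87 + 1 = 2959

By the generalised pigeonhole principle, to guarantee some box contains ≥ r objects we need more than (r − 1) · k objects total. Threshold: n = (r − 1) · k + 1. With r = 35 and k = 87: n = 34 · 87 + 1 = 2958 + 1 = 2959. For n = 2958 = 34 · 87, we can put exactly 34 objects in every box, avoiding 35 in any single one — so 2959 is tight.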